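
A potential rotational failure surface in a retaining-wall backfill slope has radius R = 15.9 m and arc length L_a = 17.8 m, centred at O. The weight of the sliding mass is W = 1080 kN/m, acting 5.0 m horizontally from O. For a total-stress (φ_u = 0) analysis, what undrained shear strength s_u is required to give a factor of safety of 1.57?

FS = s_u·L_a·R / (W·d), so s_u = FS·W·d / (L_a·R).
s_u = 1.57·1080·5.0 / (17.80·15.9) = 8478.0 / 283.02 = 29.96 kPa

s_u = 30.0 kPa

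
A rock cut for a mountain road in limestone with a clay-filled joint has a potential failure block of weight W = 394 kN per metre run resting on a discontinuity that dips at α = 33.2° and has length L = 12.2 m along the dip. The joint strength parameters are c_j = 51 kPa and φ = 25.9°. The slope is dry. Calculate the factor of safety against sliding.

Resolving the block weight along and normal to the plane and applying the Mohr–Coulomb strength on the joint:
N' = W cosα = 394·cos33.2° = 329.7 kN/m
Driving force T = W sinα = 394·sin33.2° = 215.7 kN/m
Resisting force R = c_j·L + N'·tanφ = 51·12.2 + 329.7·tan25.9° = 622.2 + 160.1 = 782.3 kN/m
FS = R / T = 782.3 / 215.7 = 3.626

FS = 3.63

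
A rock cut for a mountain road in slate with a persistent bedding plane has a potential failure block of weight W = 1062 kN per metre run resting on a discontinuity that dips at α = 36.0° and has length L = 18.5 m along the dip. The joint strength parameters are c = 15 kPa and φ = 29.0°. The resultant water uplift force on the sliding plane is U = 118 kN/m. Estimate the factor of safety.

Resolving the block weight along and normal to the plane and applying the Mohr–Coulomb strength on the joint:
N' = W cosα − U = 1062·cos36.0° − 118 = 741.2 kN/m
Driving force T = W sinα = 1062·sin36.0° = 624.2 kN/m
Resisting force R = c·L + N'·tanφ = 15·18.5 + 741.2·tan29.0° = 277.5 + 410.8 = 688.3 kN/m
FS = R / T = 688.3 / 624.2 = 1.103

FS = 1.10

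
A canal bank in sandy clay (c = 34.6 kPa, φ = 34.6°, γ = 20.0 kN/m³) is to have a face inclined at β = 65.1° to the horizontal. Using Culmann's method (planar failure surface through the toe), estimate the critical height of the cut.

H_c = 37.34 m

Culmann's analysis gives the critical failure plane at α_cr = (β + φ)/2 = (65.1 + 34.6)/2 = 49.8°, and the critical height
H_c = (4c/γ) · sinβ cosφ / [1 − cos(β − φ)]
    = (4·34.6/20.0) · sin65.1°·cos34.6° / [1 − cos(30.5°)]
    = 6.920 · 0.9070·0.8231 / [1 − 0.8616]
    = 6.920 · 0.7466 / 0.1384
    = 37.34 m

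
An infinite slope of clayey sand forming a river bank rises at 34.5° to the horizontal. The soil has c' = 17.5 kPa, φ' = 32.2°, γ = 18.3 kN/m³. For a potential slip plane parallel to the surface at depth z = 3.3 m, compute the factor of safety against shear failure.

For an infinite slope with a slip plane parallel to the surface (no pore pressure): FS = [c' + γz cos²β tanφ'] / [γz sinβ cosβ].
γz = 18.3·3.3 = 60.39 kN/m²
Numerator = 17.5 + 60.39·cos²34.5°·tan32.2° = 17.5 + 60.39·0.6792·0.6297 = 43.329 kPa
Denominator = 60.39·sin34.5°·cos34.5° = 60.39·0.5664·0.8241 = 28.189 kPa
FS = 43.329 / 28.189 = 1.537

FS = 1.54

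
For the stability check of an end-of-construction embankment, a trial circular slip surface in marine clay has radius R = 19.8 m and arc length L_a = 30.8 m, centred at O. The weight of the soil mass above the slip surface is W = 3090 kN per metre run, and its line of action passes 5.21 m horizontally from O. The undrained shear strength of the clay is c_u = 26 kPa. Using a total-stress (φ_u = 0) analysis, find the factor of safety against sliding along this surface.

FS = 0.98

Taking moments about the centre O, the resisting moment is provided by the undrained shear strength acting along the arc:
M_R = c_u·L_a·R = 26·30.80·19.8 = 15855.8 kN·m/m
M_D = W·d = 3090·5.21 = 16098.9 kN·m/m
FS = M_R / M_D = 15855.8 / 16098.9 = 0.985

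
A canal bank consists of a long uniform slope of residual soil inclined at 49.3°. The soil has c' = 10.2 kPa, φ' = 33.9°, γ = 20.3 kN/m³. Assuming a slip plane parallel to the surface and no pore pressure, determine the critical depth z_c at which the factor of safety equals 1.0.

Setting FS = 1.00 in FS = [c' + γz cos²β tanφ'] / [γz sinβ cosβ] and solving for z:
z = c' / [γ cosβ (FS·sinβ − cosβ·tanφ')]
  = 10.2 / [20.3·cos49.3°·(1.00·sin49.3° − cos49.3°·tan33.9°)]
  = 10.2 / [20.3·0.6521·(1.00·0.7581 − 0.6521·0.6720)]
  = 10.2 / 4.2353 = 2.408 m

z_c = 2.41 m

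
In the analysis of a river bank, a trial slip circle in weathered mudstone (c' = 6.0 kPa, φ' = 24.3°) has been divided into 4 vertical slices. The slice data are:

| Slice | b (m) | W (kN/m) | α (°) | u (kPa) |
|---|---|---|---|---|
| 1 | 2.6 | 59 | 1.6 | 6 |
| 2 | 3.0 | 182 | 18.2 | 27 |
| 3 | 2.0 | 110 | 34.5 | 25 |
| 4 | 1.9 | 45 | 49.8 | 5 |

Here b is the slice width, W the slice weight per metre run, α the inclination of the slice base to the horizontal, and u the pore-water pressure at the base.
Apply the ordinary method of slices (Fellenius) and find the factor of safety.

FS = 0.94

Ordinary method of slices: FS = Σ[c'·Δl_i + (W_i cosα_i − u_i·Δl_i)·tanφ'] / Σ W_i sinα_i, with Δl_i = b_i / cosα_i.
Slice 1: Δl = 2.6/cos1.6° = 2.601 m; N'_1 = 59·cos1.6° − 6·2.601 = 43.4; c'Δl = 15.61; W sinα = 1.6
Slice 2: Δl = 3.0/cos18.2° = 3.158 m; N'_2 = 182·cos18.2° − 27·3.158 = 87.6; c'Δl = 18.95; W sinα = 56.8
Slice 3: Δl = 2.0/cos34.5° = 2.427 m; N'_3 = 110·cos34.5° − 25·2.427 = 30.0; c'Δl = 14.56; W sinα = 62.3
Slice 4: Δl = 1.9/cos49.8° = 2.944 m; N'_4 = 45·cos49.8° − 5·2.944 = 14.3; c'Δl = 17.66; W sinα = 34.4
Σc'Δl = 66.8 kN/m; ΣN' = 175.3 kN/m; ΣW sinα = 155.2 kN/m
Resisting = 66.8 + 175.3·tan24.3° = 66.8 + 79.2 = 145.9 kN/m
FS = 145.9 / 155.2 = 0.940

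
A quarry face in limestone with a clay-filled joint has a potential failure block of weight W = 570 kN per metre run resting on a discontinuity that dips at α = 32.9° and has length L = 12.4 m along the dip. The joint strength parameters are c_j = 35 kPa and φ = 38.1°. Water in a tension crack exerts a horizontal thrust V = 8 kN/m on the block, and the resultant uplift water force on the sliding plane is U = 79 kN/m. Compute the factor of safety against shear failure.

FS = 2.35

Resolving the block weight along and normal to the plane and applying the Mohr–Coulomb strength on the joint:
N' = W cosα − U − V sinα = 570·cos32.9° − 79 − 8·sin32.9° = 395.2 kN/m
Driving force T = W sinα + V cosα = 570·sin32.9° + 8·cos32.9° = 316.3 kN/m
Resisting force R = c_j·L + N'·tanφ = 35·12.4 + 395.2·tan38.1° = 434.0 + 309.9 = 743.9 kN/m
FS = R / T = 743.9 / 316.3 = 2.352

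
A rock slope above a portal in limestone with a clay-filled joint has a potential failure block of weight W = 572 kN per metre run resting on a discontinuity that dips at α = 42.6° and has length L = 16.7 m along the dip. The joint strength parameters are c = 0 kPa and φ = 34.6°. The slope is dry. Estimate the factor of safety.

Resolving the block weight along and normal to the plane and applying the Mohr–Coulomb strength on the joint:
N' = W cosα = 572·cos42.6° = 421.0 kN/m
Driving force T = W sinα = 572·sin42.6° = 387.2 kN/m
Resisting force R = c·L + N'·tanφ = 0·16.7 + 421.0·tan34.6° = 0.0 + 290.5 = 290.5 kN/m
FS = R / T = 290.5 / 387.2 = 0.750

FS = 0.75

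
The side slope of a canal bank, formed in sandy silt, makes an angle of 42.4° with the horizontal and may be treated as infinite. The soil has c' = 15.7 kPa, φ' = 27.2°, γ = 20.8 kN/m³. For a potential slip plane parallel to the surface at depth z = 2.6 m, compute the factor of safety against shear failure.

For an infinite slope with a slip plane parallel to the surface (no pore pressure): FS = [c' + γz cos²β tanφ'] / [γz sinβ cosβ].
γz = 20.8·2.6 = 54.08 kN/m²
Numerator = 15.7 + 54.08·cos²42.4°·tan27.2° = 15.7 + 54.08·0.5453·0.5139 = 30.856 kPa
Denominator = 54.08·sin42.4°·cos42.4° = 54.08·0.6743·0.7385 = 26.929 kPa
FS = 30.856 / 26.929 = 1.146

FS = 1.15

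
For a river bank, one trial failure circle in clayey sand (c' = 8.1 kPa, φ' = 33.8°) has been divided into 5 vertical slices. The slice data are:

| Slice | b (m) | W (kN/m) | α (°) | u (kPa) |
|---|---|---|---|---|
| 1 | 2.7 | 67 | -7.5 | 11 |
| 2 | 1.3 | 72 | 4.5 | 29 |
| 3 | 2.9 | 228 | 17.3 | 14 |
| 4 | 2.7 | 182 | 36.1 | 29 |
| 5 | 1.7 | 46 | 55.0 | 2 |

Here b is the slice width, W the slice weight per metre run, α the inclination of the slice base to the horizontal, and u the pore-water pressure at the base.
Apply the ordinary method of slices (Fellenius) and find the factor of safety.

Ordinary method of slices: FS = Σ[c'·Δl_i + (W_i cosα_i − u_i·Δl_i)·tanφ'] / Σ W_i sinα_i, with Δl_i = b_i / cosα_i.
Slice 1: Δl = 2.7/cos(-7.5°) = 2.723 m; N'_1 = 67·cos(-7.5°) − 11·2.723 = 36.5; c'Δl = 22.06; W sinα = -8.7
Slice 2: Δl = 1.3/cos4.5° = 1.304 m; N'_2 = 72·cos4.5° − 29·1.304 = 34.0; c'Δl = 10.56; W sinα = 5.6
Slice 3: Δl = 2.9/cos17.3° = 3.037 m; N'_3 = 228·cos17.3° − 14·3.037 = 175.2; c'Δl = 24.60; W sinα = 67.8
Slice 4: Δl = 2.7/cos36.1° = 3.342 m; N'_4 = 182·cos36.1° − 29·3.342 = 50.1; c'Δl = 27.07; W sinα = 107.2
Slice 5: Δl = 1.7/cos55.0° = 2.964 m; N'_5 = 46·cos55.0° − 2·2.964 = 20.5; c'Δl = 24.01; W sinα = 37.7
Σc'Δl = 108.3 kN/m; ΣN' = 316.2 kN/m; ΣW sinα = 209.6 kN/m
Resisting = 108.3 + 316.2·tan33.8° = 108.3 + 211.7 = 320.0 kN/m
FS = 320.0 / 209.6 = 1.526

FS = 1.53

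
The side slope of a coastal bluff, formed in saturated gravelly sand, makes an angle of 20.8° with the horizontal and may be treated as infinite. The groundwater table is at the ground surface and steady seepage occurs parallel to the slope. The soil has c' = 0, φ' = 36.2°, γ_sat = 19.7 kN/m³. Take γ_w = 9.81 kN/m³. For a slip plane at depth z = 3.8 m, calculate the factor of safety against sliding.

FS = 0.97

With seepage parallel to the slope and the water table at the surface, the effective normal stress on the slip plane uses the buoyant unit weight γ' = γ_sat − γ_w while the driving shear stress uses γ_sat:
FS = [c' + γ' z cos²β tanφ'] / [γ_sat z sinβ cosβ]
(For c' = 0 this reduces to FS = (γ'/γ_sat)·tanφ'/tanβ.)
γ' = 19.7 − 9.81 = 9.89 kN/m³
Numerator = 0.0 + 9.89·3.8·cos²20.8°·tan36.2° = 0.0 + 9.89·3.8·0.8739·0.7319 = 24.037 kPa
Denominator = 19.7·3.8·sin20.8°·cos20.8° = 19.7·3.8·0.3551·0.9348 = 24.851 kPa
FS = 24.037 / 24.851 = 0.967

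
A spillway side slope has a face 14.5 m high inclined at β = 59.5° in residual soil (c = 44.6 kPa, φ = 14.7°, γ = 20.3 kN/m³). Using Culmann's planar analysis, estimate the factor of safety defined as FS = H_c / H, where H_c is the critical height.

FS = 1.74

H_c = (4c/γ) · sinβ cosφ / [1 − cos(β − φ)]
    = (4·44.6/20.3) · sin59.5°·cos14.7° / [1 − cos44.8°]
    = 8.788 · 0.8334 / 0.2904 = 25.22 m
FS = H_c / H = 25.22 / 14.5 = 1.739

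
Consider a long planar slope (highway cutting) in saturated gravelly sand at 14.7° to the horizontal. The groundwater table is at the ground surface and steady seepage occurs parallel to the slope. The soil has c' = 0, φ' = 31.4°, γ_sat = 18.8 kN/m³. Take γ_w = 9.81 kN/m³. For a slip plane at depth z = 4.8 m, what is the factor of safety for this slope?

FS = 1.11

With seepage parallel to the slope and the water table at the surface, the effective normal stress on the slip plane uses the buoyant unit weight γ' = γ_sat − γ_w while the driving shear stress uses γ_sat:
FS = [c' + γ' z cos²β tanφ'] / [γ_sat z sinβ cosβ]
(For c' = 0 this reduces to FS = (γ'/γ_sat)·tanφ'/tanβ.)
γ' = 18.8 − 9.81 = 8.99 kN/m³
Numerator = 0.0 + 8.99·4.8·cos²14.7°·tan31.4° = 0.0 + 8.99·4.8·0.9356·0.6104 = 24.644 kPa
Denominator = 18.8·4.8·sin14.7°·cos14.7° = 18.8·4.8·0.2538·0.9673 = 22.150 kPa
FS = 24.644 / 22.150 = 1.113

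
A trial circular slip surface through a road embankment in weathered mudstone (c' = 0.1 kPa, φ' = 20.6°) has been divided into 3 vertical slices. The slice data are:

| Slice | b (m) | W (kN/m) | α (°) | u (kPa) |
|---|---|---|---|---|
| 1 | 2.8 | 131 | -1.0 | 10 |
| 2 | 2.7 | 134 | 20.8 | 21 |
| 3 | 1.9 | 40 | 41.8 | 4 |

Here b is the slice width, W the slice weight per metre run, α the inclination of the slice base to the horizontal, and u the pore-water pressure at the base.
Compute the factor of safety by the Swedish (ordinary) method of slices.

Ordinary method of slices: FS = Σ[c'·Δl_i + (W_i cosα_i − u_i·Δl_i)·tanφ'] / Σ W_i sinα_i, with Δl_i = b_i / cosα_i.
Slice 1: Δl = 2.8/cos(-1.0°) = 2.800 m; N'_1 = 131·cos(-1.0°) − 10·2.800 = 103.0; c'Δl = 0.28; W sinα = -2.3
Slice 2: Δl = 2.7/cos20.8° = 2.888 m; N'_2 = 134·cos20.8° − 21·2.888 = 64.6; c'Δl = 0.29; W sinα = 47.6
Slice 3: Δl = 1.9/cos41.8° = 2.549 m; N'_3 = 40·cos41.8° − 4·2.549 = 19.6; c'Δl = 0.25; W sinα = 26.7
Σc'Δl = 0.8 kN/m; ΣN' = 187.2 kN/m; ΣW sinα = 72.0 kN/m
Resisting = 0.8 + 187.2·tan20.6° = 0.8 + 70.4 = 71.2 kN/m
FS = 71.2 / 72.0 = 0.989

FS = 0.99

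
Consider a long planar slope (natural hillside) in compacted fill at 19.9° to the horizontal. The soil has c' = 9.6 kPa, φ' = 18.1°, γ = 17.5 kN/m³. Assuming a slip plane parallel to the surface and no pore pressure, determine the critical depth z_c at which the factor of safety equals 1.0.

Setting FS = 1.00 in FS = [c' + γz cos²β tanφ'] / [γz sinβ cosβ] and solving for z:
z = c' / [γ cosβ (FS·sinβ − cosβ·tanφ')]
  = 9.6 / [17.5·cos19.9°·(1.00·sin19.9° − cos19.9°·tan18.1°)]
  = 9.6 / [17.5·0.9403·(1.00·0.3404 − 0.9403·0.3269)]
  = 9.6 / 0.5438 = 17.654 m

z_c = 17.65 m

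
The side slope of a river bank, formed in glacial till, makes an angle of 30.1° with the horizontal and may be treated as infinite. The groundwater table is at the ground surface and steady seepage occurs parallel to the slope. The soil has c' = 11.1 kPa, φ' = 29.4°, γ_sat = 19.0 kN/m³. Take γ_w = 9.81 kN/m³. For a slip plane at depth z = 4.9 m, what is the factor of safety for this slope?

FS = 0.74

With seepage parallel to the slope and the water table at the surface, the effective normal stress on the slip plane uses the buoyant unit weight γ' = γ_sat − γ_w while the driving shear stress uses γ_sat:
FS = [c' + γ' z cos²β tanφ'] / [γ_sat z sinβ cosβ]
γ' = 19.0 − 9.81 = 9.19 kN/m³
Numerator = 11.1 + 9.19·4.9·cos²30.1°·tan29.4° = 11.1 + 9.19·4.9·0.7485·0.5635 = 30.092 kPa
Denominator = 19.0·4.9·sin30.1°·cos30.1° = 19.0·4.9·0.5015·0.8652 = 40.394 kPa
FS = 30.092 / 40.394 = 0.745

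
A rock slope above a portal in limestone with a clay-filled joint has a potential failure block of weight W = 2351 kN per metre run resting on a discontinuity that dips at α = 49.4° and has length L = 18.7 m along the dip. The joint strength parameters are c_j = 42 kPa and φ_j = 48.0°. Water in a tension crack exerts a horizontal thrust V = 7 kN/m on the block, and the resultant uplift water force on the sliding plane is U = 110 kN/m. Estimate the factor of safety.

FS = 1.32

Resolving the block weight along and normal to the plane and applying the Mohr–Coulomb strength on the joint:
N' = W cosα − U − V sinα = 2351·cos49.4° − 110 − 7·sin49.4° = 1414.7 kN/m
Driving force T = W sinα + V cosα = 2351·sin49.4° + 7·cos49.4° = 1789.6 kN/m
Resisting force R = c_j·L + N'·tanφ_j = 42·18.7 + 1414.7·tan48.0° = 785.4 + 1571.1 = 2356.5 kN/m
FS = R / T = 2356.5 / 1789.6 = 1.317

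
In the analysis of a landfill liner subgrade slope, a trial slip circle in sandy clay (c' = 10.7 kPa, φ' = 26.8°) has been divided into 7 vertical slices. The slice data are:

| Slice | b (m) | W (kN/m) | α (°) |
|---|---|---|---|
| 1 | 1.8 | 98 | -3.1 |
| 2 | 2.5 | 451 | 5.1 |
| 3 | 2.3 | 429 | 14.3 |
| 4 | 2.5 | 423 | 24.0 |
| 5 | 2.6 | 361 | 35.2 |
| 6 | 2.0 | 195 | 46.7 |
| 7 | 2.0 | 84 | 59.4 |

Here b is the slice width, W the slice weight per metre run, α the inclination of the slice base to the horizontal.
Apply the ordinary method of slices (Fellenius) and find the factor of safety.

FS = 1.53

Ordinary method of slices: FS = Σ[c'·Δl_i + (W_i cosα_i)·tanφ'] / Σ W_i sinα_i, with Δl_i = b_i / cosα_i.
Slice 1: Δl = 1.8/cos(-3.1°) = 1.803 m; N'_1 = 98·cos(-3.1°) = 97.9; c'Δl = 19.29; W sinα = -5.3
Slice 2: Δl = 2.5/cos5.1° = 2.510 m; N'_2 = 451·cos5.1° = 449.2; c'Δl = 26.86; W sinα = 40.1
Slice 3: Δl = 2.3/cos14.3° = 2.374 m; N'_3 = 429·cos14.3° = 415.7; c'Δl = 25.40; W sinα = 106.0
Slice 4: Δl = 2.5/cos24.0° = 2.737 m; N'_4 = 423·cos24.0° = 386.4; c'Δl = 29.28; W sinα = 172.0
Slice 5: Δl = 2.6/cos35.2° = 3.182 m; N'_5 = 361·cos35.2° = 295.0; c'Δl = 34.05; W sinα = 208.1
Slice 6: Δl = 2.0/cos46.7° = 2.916 m; N'_6 = 195·cos46.7° = 133.7; c'Δl = 31.20; W sinα = 141.9
Slice 7: Δl = 2.0/cos59.4° = 3.929 m; N'_7 = 84·cos59.4° = 42.8; c'Δl = 42.04; W sinα = 72.3
Σc'Δl = 208.1 kN/m; ΣN' = 1820.7 kN/m; ΣW sinα = 735.1 kN/m
Resisting = 208.1 + 1820.7·tan26.8° = 208.1 + 919.7 = 1127.8 kN/m
FS = 1127.8 / 735.1 = 1.534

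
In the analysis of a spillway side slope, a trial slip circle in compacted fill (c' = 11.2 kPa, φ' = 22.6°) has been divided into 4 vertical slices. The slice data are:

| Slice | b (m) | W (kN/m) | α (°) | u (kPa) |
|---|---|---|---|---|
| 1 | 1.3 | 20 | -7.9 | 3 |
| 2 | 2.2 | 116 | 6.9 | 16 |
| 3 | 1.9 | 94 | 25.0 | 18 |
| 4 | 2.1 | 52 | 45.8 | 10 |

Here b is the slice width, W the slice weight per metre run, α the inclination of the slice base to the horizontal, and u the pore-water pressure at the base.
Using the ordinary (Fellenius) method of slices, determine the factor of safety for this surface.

Ordinary method of slices: FS = Σ[c'·Δl_i + (W_i cosα_i − u_i·Δl_i)·tanφ'] / Σ W_i sinα_i, with Δl_i = b_i / cosα_i.
Slice 1: Δl = 1.3/cos(-7.9°) = 1.312 m; N'_1 = 20·cos(-7.9°) − 3·1.312 = 15.9; c'Δl = 14.70; W sinα = -2.7
Slice 2: Δl = 2.2/cos6.9° = 2.216 m; N'_2 = 116·cos6.9° − 16·2.216 = 79.7; c'Δl = 24.82; W sinα = 13.9
Slice 3: Δl = 1.9/cos25.0° = 2.096 m; N'_3 = 94·cos25.0° − 18·2.096 = 47.5; c'Δl = 23.48; W sinα = 39.7
Slice 4: Δl = 2.1/cos45.8° = 3.012 m; N'_4 = 52·cos45.8° − 10·3.012 = 6.1; c'Δl = 33.74; W sinα = 37.3
Σc'Δl = 96.7 kN/m; ΣN' = 149.2 kN/m; ΣW sinα = 88.2 kN/m
Resisting = 96.7 + 149.2·tan22.6° = 96.7 + 62.1 = 158.8 kN/m
FS = 158.8 / 88.2 = 1.801

FS = 1.80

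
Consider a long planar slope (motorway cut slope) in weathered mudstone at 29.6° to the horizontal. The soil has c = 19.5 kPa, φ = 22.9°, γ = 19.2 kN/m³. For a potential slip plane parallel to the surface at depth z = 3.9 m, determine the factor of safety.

For an infinite slope with a slip plane parallel to the surface (no pore pressure): FS = [c + γz cos²β tanφ] / [γz sinβ cosβ].
γz = 19.2·3.9 = 74.88 kN/m²
Numerator = 19.5 + 74.88·cos²29.6°·tan22.9° = 19.5 + 74.88·0.7560·0.4224 = 43.413 kPa
Denominator = 74.88·sin29.6°·cos29.6° = 74.88·0.4939·0.8695 = 32.159 kPa
FS = 43.413 / 32.159 = 1.350

FS = 1.35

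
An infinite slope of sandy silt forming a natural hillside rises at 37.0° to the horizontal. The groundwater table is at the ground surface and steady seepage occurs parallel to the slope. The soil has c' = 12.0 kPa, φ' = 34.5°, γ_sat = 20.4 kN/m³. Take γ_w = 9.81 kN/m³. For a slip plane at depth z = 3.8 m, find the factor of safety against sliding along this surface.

FS = 0.80

With seepage parallel to the slope and the water table at the surface, the effective normal stress on the slip plane uses the buoyant unit weight γ' = γ_sat − γ_w while the driving shear stress uses γ_sat:
FS = [c' + γ' z cos²β tanφ'] / [γ_sat z sinβ cosβ]
γ' = 20.4 − 9.81 = 10.59 kN/m³
Numerator = 12.0 + 10.59·3.8·cos²37.0°·tan34.5° = 12.0 + 10.59·3.8·0.6378·0.6873 = 29.641 kPa
Denominator = 20.4·3.8·sin37.0°·cos37.0° = 20.4·3.8·0.6018·0.7986 = 37.259 kPa
FS = 29.641 / 37.259 = 0.796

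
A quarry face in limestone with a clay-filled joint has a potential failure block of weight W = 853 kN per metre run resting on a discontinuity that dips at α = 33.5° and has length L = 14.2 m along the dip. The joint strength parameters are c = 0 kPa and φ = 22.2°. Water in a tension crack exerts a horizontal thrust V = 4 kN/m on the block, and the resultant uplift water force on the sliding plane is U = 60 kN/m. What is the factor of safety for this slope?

FS = 0.56

Resolving the block weight along and normal to the plane and applying the Mohr–Coulomb strength on the joint:
N' = W cosα − U − V sinα = 853·cos33.5° − 60 − 4·sin33.5° = 649.1 kN/m
Driving force T = W sinα + V cosα = 853·sin33.5° + 4·cos33.5° = 474.1 kN/m
Resisting force R = c·L + N'·tanφ = 0·14.2 + 649.1·tan22.2° = 0.0 + 264.9 = 264.9 kN/m
FS = R / T = 264.9 / 474.1 = 0.559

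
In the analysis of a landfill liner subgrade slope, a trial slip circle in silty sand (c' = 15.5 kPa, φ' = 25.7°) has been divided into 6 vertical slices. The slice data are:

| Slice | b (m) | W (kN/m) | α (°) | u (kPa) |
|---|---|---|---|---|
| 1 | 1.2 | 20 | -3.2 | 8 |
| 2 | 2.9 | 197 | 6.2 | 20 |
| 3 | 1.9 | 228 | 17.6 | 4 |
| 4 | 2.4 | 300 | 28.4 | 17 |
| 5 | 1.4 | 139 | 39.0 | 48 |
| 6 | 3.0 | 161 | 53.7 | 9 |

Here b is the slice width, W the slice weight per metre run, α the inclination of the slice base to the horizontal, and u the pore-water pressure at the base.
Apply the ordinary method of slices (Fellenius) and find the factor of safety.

Ordinary method of slices: FS = Σ[c'·Δl_i + (W_i cosα_i − u_i·Δl_i)·tanφ'] / Σ W_i sinα_i, with Δl_i = b_i / cosα_i.
Slice 1: Δl = 1.2/cos(-3.2°) = 1.202 m; N'_1 = 20·cos(-3.2°) − 8·1.202 = 10.4; c'Δl = 18.63; W sinα = -1.1
Slice 2: Δl = 2.9/cos6.2° = 2.917 m; N'_2 = 197·cos6.2° − 20·2.917 = 137.5; c'Δl = 45.21; W sinα = 21.3
Slice 3: Δl = 1.9/cos17.6° = 1.993 m; N'_3 = 228·cos17.6° − 4·1.993 = 209.4; c'Δl = 30.90; W sinα = 68.9
Slice 4: Δl = 2.4/cos28.4° = 2.728 m; N'_4 = 300·cos28.4° − 17·2.728 = 217.5; c'Δl = 42.29; W sinα = 142.7
Slice 5: Δl = 1.4/cos39.0° = 1.801 m; N'_5 = 139·cos39.0° − 48·1.801 = 21.6; c'Δl = 27.92; W sinα = 87.5
Slice 6: Δl = 3.0/cos53.7° = 5.067 m; N'_6 = 161·cos53.7° − 9·5.067 = 49.7; c'Δl = 78.55; W sinα = 129.8
Σc'Δl = 243.5 kN/m; ΣN' = 646.0 kN/m; ΣW sinα = 449.0 kN/m
Resisting = 243.5 + 646.0·tan25.7° = 243.5 + 310.9 = 554.4 kN/m
FS = 554.4 / 449.0 = 1.235

FS = 1.23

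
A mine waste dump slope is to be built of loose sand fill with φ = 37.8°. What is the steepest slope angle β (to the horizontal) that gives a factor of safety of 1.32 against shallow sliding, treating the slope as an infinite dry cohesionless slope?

β = 30.4°

For an infinite dry cohesionless slope FS = tanφ/tanβ, so tanβ = tanφ / FS.
tanβ = tan37.8° / 1.32 = 0.7757 / 1.32 = 0.5876
β = arctan(0.5876) = 30.44°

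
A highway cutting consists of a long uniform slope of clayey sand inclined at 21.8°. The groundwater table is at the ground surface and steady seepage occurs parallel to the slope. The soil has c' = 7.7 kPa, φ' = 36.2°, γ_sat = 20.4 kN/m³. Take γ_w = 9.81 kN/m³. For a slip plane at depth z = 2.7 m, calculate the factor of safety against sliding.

FS = 1.36

With seepage parallel to the slope and the water table at the surface, the effective normal stress on the slip plane uses the buoyant unit weight γ' = γ_sat − γ_w while the driving shear stress uses γ_sat:
FS = [c' + γ' z cos²β tanφ'] / [γ_sat z sinβ cosβ]
γ' = 20.4 − 9.81 = 10.59 kN/m³
Numerator = 7.7 + 10.59·2.7·cos²21.8°·tan36.2° = 7.7 + 10.59·2.7·0.8621·0.7319 = 25.741 kPa
Denominator = 20.4·2.7·sin21.8°·cos21.8° = 20.4·2.7·0.3714·0.9285 = 18.992 kPa
FS = 25.741 / 18.992 = 1.355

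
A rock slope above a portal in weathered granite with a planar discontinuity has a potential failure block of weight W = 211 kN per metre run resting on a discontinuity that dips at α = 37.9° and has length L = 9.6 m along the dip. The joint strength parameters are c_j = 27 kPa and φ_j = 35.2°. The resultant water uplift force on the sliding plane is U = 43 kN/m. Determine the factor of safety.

Resolving the block weight along and normal to the plane and applying the Mohr–Coulomb strength on the joint:
N' = W cosα − U = 211·cos37.9° − 43 = 123.5 kN/m
Driving force T = W sinα = 211·sin37.9° = 129.6 kN/m
Resisting force R = c_j·L + N'·tanφ_j = 27·9.6 + 123.5·tan35.2° = 259.2 + 87.1 = 346.3 kN/m
FS = R / T = 346.3 / 129.6 = 2.672

FS = 2.67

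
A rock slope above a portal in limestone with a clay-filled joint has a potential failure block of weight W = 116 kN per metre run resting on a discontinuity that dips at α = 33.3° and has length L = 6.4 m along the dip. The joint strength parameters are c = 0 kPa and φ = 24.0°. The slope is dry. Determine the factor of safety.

Resolving the block weight along and normal to the plane and applying the Mohr–Coulomb strength on the joint:
N' = W cosα = 116·cos33.3° = 97.0 kN/m
Driving force T = W sinα = 116·sin33.3° = 63.7 kN/m
Resisting force R = c·L + N'·tanφ = 0·6.4 + 97.0·tan24.0° = 0.0 + 43.2 = 43.2 kN/m
FS = R / T = 43.2 / 63.7 = 0.678

FS = 0.68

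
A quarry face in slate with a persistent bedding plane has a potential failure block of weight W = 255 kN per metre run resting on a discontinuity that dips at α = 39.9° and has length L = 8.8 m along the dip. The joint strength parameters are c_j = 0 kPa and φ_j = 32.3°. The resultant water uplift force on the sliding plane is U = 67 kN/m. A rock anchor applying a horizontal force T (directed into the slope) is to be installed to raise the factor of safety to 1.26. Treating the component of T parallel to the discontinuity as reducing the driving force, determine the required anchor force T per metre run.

T = 91 kN/m

Resolving forces along and normal to the sliding plane, with the horizontal anchor force T adding T·sinα to the effective normal force and T·cosα acting up the plane against the driving force:
FS = [c_jL + (W cosα − U + T sinα) tanφ_j] / [W sinα − T cosα]
Without the anchor: N' = 128.6 kN/m, driving T_d = 163.6 kN/m, resisting R = 0·8.8 + 128.6·tan32.3° = 81.3 kN/m, FS = 0.50.
Setting FS = 1.26 and solving for T:
1.26·(163.6 − T cos39.9°) = 81.3 + T sin39.9°·tan32.3°
T·(sin39.9°·tan32.3° + 1.26·cos39.9°) = 1.26·163.6 − 81.3
T·(0.6414·0.6322 + 1.26·0.7672) = 206.1 − 81.3 = 124.8
T·1.3721 = 124.8
T = 90.9 kN/m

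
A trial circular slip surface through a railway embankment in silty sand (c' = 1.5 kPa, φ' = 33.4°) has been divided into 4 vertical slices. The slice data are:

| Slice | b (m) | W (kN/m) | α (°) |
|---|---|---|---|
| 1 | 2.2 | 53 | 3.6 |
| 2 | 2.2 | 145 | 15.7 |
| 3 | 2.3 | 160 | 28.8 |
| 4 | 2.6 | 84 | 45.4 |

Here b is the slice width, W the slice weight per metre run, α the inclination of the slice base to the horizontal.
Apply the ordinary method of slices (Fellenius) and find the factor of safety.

FS = 1.53

Ordinary method of slices: FS = Σ[c'·Δl_i + (W_i cosα_i)·tanφ'] / Σ W_i sinα_i, with Δl_i = b_i / cosα_i.
Slice 1: Δl = 2.2/cos3.6° = 2.204 m; N'_1 = 53·cos3.6° = 52.9; c'Δl = 3.31; W sinα = 3.3
Slice 2: Δl = 2.2/cos15.7° = 2.285 m; N'_2 = 145·cos15.7° = 139.6; c'Δl = 3.43; W sinα = 39.2
Slice 3: Δl = 2.3/cos28.8° = 2.625 m; N'_3 = 160·cos28.8° = 140.2; c'Δl = 3.94; W sinα = 77.1
Slice 4: Δl = 2.6/cos45.4° = 3.703 m; N'_4 = 84·cos45.4° = 59.0; c'Δl = 5.55; W sinα = 59.8
Σc'Δl = 16.2 kN/m; ΣN' = 391.7 kN/m; ΣW sinα = 179.5 kN/m
Resisting = 16.2 + 391.7·tan33.4° = 16.2 + 258.3 = 274.5 kN/m
FS = 274.5 / 179.5 = 1.530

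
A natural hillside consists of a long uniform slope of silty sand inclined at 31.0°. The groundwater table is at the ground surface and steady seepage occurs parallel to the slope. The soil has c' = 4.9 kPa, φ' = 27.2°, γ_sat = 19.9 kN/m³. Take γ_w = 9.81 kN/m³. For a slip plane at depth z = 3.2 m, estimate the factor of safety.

FS = 0.61

With seepage parallel to the slope and the water table at the surface, the effective normal stress on the slip plane uses the buoyant unit weight γ' = γ_sat − γ_w while the driving shear stress uses γ_sat:
FS = [c' + γ' z cos²β tanφ'] / [γ_sat z sinβ cosβ]
γ' = 19.9 − 9.81 = 10.09 kN/m³
Numerator = 4.9 + 10.09·3.2·cos²31.0°·tan27.2° = 4.9 + 10.09·3.2·0.7347·0.5139 = 17.092 kPa
Denominator = 19.9·3.2·sin31.0°·cos31.0° = 19.9·3.2·0.5150·0.8572 = 28.113 kPa
FS = 17.092 / 28.113 = 0.608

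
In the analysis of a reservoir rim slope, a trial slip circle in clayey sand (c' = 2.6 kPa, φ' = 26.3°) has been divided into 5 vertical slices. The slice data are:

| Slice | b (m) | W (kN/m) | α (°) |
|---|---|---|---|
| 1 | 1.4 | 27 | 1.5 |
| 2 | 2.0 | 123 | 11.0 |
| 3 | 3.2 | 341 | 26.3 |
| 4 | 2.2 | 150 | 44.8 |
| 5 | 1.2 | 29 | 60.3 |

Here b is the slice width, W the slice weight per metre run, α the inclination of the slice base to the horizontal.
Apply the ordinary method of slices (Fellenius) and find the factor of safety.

FS = 1.03

Ordinary method of slices: FS = Σ[c'·Δl_i + (W_i cosα_i)·tanφ'] / Σ W_i sinα_i, with Δl_i = b_i / cosα_i.
Slice 1: Δl = 1.4/cos1.5° = 1.400 m; N'_1 = 27·cos1.5° = 27.0; c'Δl = 3.64; W sinα = 0.7
Slice 2: Δl = 2.0/cos11.0° = 2.037 m; N'_2 = 123·cos11.0° = 120.7; c'Δl = 5.30; W sinα = 23.5
Slice 3: Δl = 3.2/cos26.3° = 3.569 m; N'_3 = 341·cos26.3° = 305.7; c'Δl = 9.28; W sinα = 151.1
Slice 4: Δl = 2.2/cos44.8° = 3.100 m; N'_4 = 150·cos44.8° = 106.4; c'Δl = 8.06; W sinα = 105.7
Slice 5: Δl = 1.2/cos60.3° = 2.422 m; N'_5 = 29·cos60.3° = 14.4; c'Δl = 6.30; W sinα = 25.2
Σc'Δl = 32.6 kN/m; ΣN' = 574.2 kN/m; ΣW sinα = 306.1 kN/m
Resisting = 32.6 + 574.2·tan26.3° = 32.6 + 283.8 = 316.4 kN/m
FS = 316.4 / 306.1 = 1.033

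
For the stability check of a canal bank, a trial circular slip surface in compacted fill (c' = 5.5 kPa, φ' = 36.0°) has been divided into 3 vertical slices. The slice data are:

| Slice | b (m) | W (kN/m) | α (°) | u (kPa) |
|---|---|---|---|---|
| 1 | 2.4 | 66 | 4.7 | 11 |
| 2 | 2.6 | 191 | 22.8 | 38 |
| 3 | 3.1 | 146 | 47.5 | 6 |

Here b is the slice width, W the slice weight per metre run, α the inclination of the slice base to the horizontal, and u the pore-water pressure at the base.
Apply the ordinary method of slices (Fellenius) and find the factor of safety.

FS = 0.98

Ordinary method of slices: FS = Σ[c'·Δl_i + (W_i cosα_i − u_i·Δl_i)·tanφ'] / Σ W_i sinα_i, with Δl_i = b_i / cosα_i.
Slice 1: Δl = 2.4/cos4.7° = 2.408 m; N'_1 = 66·cos4.7° − 11·2.408 = 39.3; c'Δl = 13.24; W sinα = 5.4
Slice 2: Δl = 2.6/cos22.8° = 2.820 m; N'_2 = 191·cos22.8° − 38·2.820 = 68.9; c'Δl = 15.51; W sinα = 74.0
Slice 3: Δl = 3.1/cos47.5° = 4.589 m; N'_3 = 146·cos47.5° − 6·4.589 = 71.1; c'Δl = 25.24; W sinα = 107.6
Σc'Δl = 54.0 kN/m; ΣN' = 179.3 kN/m; ΣW sinα = 187.1 kN/m
Resisting = 54.0 + 179.3·tan36.0° = 54.0 + 130.3 = 184.3 kN/m
FS = 184.3 / 187.1 = 0.985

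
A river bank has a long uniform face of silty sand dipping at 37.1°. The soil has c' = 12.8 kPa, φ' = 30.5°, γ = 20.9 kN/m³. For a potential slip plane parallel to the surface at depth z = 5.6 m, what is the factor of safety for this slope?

FS = 1.01

For an infinite slope with a slip plane parallel to the surface (no pore pressure): FS = [c' + γz cos²β tanφ'] / [γz sinβ cosβ].
γz = 20.9·5.6 = 117.04 kN/m²
Numerator = 12.8 + 117.04·cos²37.1°·tan30.5° = 12.8 + 117.04·0.6361·0.5890 = 56.657 kPa
Denominator = 117.04·sin37.1°·cos37.1° = 117.04·0.6032·0.7976 = 56.309 kPa
FS = 56.657 / 56.309 = 1.006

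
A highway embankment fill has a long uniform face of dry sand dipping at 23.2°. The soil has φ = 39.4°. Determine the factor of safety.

FS = 1.92

For a dry cohesionless infinite slope the factor of safety is FS = tanφ / tanβ.
FS = tan39.4° / tan23.2° = 0.8214 / 0.4286 = 1.916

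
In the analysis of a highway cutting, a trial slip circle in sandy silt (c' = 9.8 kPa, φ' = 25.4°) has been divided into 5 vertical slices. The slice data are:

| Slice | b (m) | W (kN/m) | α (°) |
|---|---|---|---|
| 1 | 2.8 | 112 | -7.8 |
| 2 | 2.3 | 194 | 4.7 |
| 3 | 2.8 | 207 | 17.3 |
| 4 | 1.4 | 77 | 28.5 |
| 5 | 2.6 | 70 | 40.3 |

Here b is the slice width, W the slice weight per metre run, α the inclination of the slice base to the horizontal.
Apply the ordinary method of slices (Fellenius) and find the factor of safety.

FS = 2.94

Ordinary method of slices: FS = Σ[c'·Δl_i + (W_i cosα_i)·tanφ'] / Σ W_i sinα_i, with Δl_i = b_i / cosα_i.
Slice 1: Δl = 2.8/cos(-7.8°) = 2.826 m; N'_1 = 112·cos(-7.8°) = 111.0; c'Δl = 27.70; W sinα = -15.2
Slice 2: Δl = 2.3/cos4.7° = 2.308 m; N'_2 = 194·cos4.7° = 193.3; c'Δl = 22.62; W sinα = 15.9
Slice 3: Δl = 2.8/cos17.3° = 2.933 m; N'_3 = 207·cos17.3° = 197.6; c'Δl = 28.74; W sinα = 61.6
Slice 4: Δl = 1.4/cos28.5° = 1.593 m; N'_4 = 77·cos28.5° = 67.7; c'Δl = 15.61; W sinα = 36.7
Slice 5: Δl = 2.6/cos40.3° = 3.409 m; N'_5 = 70·cos40.3° = 53.4; c'Δl = 33.41; W sinα = 45.3
Σc'Δl = 128.1 kN/m; ΣN' = 623.0 kN/m; ΣW sinα = 144.3 kN/m
Resisting = 128.1 + 623.0·tan25.4° = 128.1 + 295.8 = 423.9 kN/m
FS = 423.9 / 144.3 = 2.938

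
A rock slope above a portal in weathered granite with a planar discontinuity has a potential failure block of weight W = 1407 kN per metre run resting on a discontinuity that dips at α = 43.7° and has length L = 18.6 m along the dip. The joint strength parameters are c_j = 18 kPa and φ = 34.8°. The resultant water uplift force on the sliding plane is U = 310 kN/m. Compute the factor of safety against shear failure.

Resolving the block weight along and normal to the plane and applying the Mohr–Coulomb strength on the joint:
N' = W cosα − U = 1407·cos43.7° − 310 = 707.2 kN/m
Driving force T = W sinα = 1407·sin43.7° = 972.1 kN/m
Resisting force R = c_j·L + N'·tanφ = 18·18.6 + 707.2·tan34.8° = 334.8 + 491.5 = 826.3 kN/m
FS = R / T = 826.3 / 972.1 = 0.850

FS = 0.85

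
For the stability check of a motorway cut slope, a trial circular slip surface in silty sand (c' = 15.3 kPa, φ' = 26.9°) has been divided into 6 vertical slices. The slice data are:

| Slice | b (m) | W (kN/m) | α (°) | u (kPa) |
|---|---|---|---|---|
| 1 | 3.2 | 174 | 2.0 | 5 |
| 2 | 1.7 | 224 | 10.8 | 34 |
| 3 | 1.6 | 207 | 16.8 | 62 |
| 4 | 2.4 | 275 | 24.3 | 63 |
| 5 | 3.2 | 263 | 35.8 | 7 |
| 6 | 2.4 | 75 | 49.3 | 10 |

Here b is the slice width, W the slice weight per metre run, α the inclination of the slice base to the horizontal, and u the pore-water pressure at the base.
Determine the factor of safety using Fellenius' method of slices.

FS = 1.42

Ordinary method of slices: FS = Σ[c'·Δl_i + (W_i cosα_i − u_i·Δl_i)·tanφ'] / Σ W_i sinα_i, with Δl_i = b_i / cosα_i.
Slice 1: Δl = 3.2/cos2.0° = 3.202 m; N'_1 = 174·cos2.0° − 5·3.202 = 157.9; c'Δl = 48.99; W sinα = 6.1
Slice 2: Δl = 1.7/cos10.8° = 1.731 m; N'_2 = 224·cos10.8° − 34·1.731 = 161.2; c'Δl = 26.48; W sinα = 42.0
Slice 3: Δl = 1.6/cos16.8° = 1.671 m; N'_3 = 207·cos16.8° − 62·1.671 = 94.5; c'Δl = 25.57; W sinα = 59.8
Slice 4: Δl = 2.4/cos24.3° = 2.633 m; N'_4 = 275·cos24.3° − 63·2.633 = 84.7; c'Δl = 40.29; W sinα = 113.2
Slice 5: Δl = 3.2/cos35.8° = 3.945 m; N'_5 = 263·cos35.8° − 7·3.945 = 185.7; c'Δl = 60.37; W sinα = 153.8
Slice 6: Δl = 2.4/cos49.3° = 3.680 m; N'_6 = 75·cos49.3° − 10·3.680 = 12.1; c'Δl = 56.31; W sinα = 56.9
Σc'Δl = 258.0 kN/m; ΣN' = 696.1 kN/m; ΣW sinα = 431.7 kN/m
Resisting = 258.0 + 696.1·tan26.9° = 258.0 + 353.2 = 611.2 kN/m
FS = 611.2 / 431.7 = 1.416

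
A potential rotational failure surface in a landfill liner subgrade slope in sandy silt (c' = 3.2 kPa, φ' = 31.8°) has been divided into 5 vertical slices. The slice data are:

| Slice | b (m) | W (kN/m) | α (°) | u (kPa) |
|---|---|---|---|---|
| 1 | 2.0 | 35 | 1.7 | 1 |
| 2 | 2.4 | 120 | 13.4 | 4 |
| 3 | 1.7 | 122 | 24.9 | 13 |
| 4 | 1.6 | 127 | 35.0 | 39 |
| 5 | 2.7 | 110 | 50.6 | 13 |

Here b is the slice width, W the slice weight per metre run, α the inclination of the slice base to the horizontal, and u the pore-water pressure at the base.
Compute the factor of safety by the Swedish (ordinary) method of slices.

Ordinary method of slices: FS = Σ[c'·Δl_i + (W_i cosα_i − u_i·Δl_i)·tanφ'] / Σ W_i sinα_i, with Δl_i = b_i / cosα_i.
Slice 1: Δl = 2.0/cos1.7° = 2.001 m; N'_1 = 35·cos1.7° − 1·2.001 = 33.0; c'Δl = 6.40; W sinα = 1.0
Slice 2: Δl = 2.4/cos13.4° = 2.467 m; N'_2 = 120·cos13.4° − 4·2.467 = 106.9; c'Δl = 7.89; W sinα = 27.8
Slice 3: Δl = 1.7/cos24.9° = 1.874 m; N'_3 = 122·cos24.9° − 13·1.874 = 86.3; c'Δl = 6.00; W sinα = 51.4
Slice 4: Δl = 1.6/cos35.0° = 1.953 m; N'_4 = 127·cos35.0° − 39·1.953 = 27.9; c'Δl = 6.25; W sinα = 72.8
Slice 5: Δl = 2.7/cos50.6° = 4.254 m; N'_5 = 110·cos50.6° − 13·4.254 = 14.5; c'Δl = 13.61; W sinα = 85.0
Σc'Δl = 40.2 kN/m; ΣN' = 268.5 kN/m; ΣW sinα = 238.1 kN/m
Resisting = 40.2 + 268.5·tan31.8° = 40.2 + 166.5 = 206.6 kN/m
FS = 206.6 / 238.1 = 0.868

FS = 0.87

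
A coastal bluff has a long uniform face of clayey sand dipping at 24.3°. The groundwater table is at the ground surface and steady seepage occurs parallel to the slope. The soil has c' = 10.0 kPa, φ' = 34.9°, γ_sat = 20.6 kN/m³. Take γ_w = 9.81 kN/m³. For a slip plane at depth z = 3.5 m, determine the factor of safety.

FS = 1.18

With seepage parallel to the slope and the water table at the surface, the effective normal stress on the slip plane uses the buoyant unit weight γ' = γ_sat − γ_w while the driving shear stress uses γ_sat:
FS = [c' + γ' z cos²β tanφ'] / [γ_sat z sinβ cosβ]
γ' = 20.6 − 9.81 = 10.79 kN/m³
Numerator = 10.0 + 10.79·3.5·cos²24.3°·tan34.9° = 10.0 + 10.79·3.5·0.8307·0.6976 = 31.884 kPa
Denominator = 20.6·3.5·sin24.3°·cos24.3° = 20.6·3.5·0.4115·0.9114 = 27.042 kPa
FS = 31.884 / 27.042 = 1.179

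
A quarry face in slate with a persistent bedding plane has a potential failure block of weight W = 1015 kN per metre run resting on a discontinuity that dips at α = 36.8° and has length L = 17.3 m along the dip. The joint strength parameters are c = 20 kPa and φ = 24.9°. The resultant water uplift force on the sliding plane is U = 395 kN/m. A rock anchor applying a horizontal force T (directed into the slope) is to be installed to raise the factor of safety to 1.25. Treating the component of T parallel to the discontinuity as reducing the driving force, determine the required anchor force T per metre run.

T = 172 kN/m

Resolving forces along and normal to the sliding plane, with the horizontal anchor force T adding T·sinα to the effective normal force and T·cosα acting up the plane against the driving force:
FS = [cL + (W cosα − U + T sinα) tanφ] / [W sinα − T cosα]
Without the anchor: N' = 417.7 kN/m, driving T_d = 608.0 kN/m, resisting R = 20·17.3 + 417.7·tan24.9° = 539.9 kN/m, FS = 0.89.
Setting FS = 1.25 and solving for T:
1.25·(608.0 − T cos36.8°) = 539.9 + T sin36.8°·tan24.9°
T·(sin36.8°·tan24.9° + 1.25·cos36.8°) = 1.25·608.0 − 539.9
T·(0.5990·0.4642 + 1.25·0.8007) = 760.0 − 539.9 = 220.1
T·1.2790 = 220.1
T = 172.1 kN/m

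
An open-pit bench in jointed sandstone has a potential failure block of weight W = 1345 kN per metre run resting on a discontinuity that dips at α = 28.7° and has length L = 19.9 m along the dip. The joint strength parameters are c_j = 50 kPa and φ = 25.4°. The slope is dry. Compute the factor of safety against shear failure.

FS = 2.41

Resolving the block weight along and normal to the plane and applying the Mohr–Coulomb strength on the joint:
N' = W cosα = 1345·cos28.7° = 1179.8 kN/m
Driving force T = W sinα = 1345·sin28.7° = 645.9 kN/m
Resisting force R = c_j·L + N'·tanφ = 50·19.9 + 1179.8·tan25.4° = 995.0 + 560.2 = 1555.2 kN/m
FS = R / T = 1555.2 / 645.9 = 2.408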